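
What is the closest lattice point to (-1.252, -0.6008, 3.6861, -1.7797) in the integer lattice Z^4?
(-1, -1, 4, -2)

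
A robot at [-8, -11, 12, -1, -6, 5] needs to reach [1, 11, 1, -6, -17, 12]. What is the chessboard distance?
22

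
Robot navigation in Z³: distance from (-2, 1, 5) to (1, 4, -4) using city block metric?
15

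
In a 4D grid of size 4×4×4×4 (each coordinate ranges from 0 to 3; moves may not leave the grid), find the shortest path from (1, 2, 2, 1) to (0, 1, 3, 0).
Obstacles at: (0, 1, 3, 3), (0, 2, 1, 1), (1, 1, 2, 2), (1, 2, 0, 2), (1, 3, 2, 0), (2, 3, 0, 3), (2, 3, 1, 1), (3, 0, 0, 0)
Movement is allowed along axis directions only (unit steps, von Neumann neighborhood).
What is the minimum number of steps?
4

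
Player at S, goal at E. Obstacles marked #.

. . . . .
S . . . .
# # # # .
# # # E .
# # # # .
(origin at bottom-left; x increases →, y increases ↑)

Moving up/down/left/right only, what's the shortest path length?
7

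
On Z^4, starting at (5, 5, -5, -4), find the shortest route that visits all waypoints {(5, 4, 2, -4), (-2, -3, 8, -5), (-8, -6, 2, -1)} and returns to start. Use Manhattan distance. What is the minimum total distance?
82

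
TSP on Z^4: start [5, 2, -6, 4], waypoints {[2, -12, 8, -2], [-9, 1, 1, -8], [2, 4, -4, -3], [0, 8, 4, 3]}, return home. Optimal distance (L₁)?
128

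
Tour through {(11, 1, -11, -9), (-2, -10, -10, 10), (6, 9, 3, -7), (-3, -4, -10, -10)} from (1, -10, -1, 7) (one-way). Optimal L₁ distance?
92
(one optimal route: (1, -10, -1, 7) → (-2, -10, -10, 10) → (-3, -4, -10, -10) → (11, 1, -11, -9) → (6, 9, 3, -7))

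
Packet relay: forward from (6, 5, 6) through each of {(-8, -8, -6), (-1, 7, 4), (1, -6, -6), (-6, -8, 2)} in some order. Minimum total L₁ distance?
54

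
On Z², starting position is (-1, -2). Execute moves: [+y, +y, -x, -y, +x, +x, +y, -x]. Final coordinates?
(-1, 0)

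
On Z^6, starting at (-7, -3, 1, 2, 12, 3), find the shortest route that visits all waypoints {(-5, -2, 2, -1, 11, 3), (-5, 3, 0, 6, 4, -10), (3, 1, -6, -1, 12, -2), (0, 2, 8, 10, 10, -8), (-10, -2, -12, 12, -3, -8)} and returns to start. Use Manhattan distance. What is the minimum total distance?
186
(one optimal route: (-7, -3, 1, 2, 12, 3) → (-5, -2, 2, -1, 11, 3) → (3, 1, -6, -1, 12, -2) → (0, 2, 8, 10, 10, -8) → (-5, 3, 0, 6, 4, -10) → (-10, -2, -12, 12, -3, -8) → (-7, -3, 1, 2, 12, 3))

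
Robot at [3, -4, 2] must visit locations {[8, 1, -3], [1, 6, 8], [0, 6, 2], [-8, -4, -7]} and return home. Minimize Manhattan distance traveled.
88
(one optimal route: (3, -4, 2) → (1, 6, 8) → (0, 6, 2) → (8, 1, -3) → (-8, -4, -7) → (3, -4, 2))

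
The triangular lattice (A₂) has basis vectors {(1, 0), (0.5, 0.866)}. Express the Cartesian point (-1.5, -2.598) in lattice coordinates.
-3b₂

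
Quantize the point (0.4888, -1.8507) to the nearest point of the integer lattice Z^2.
(0, -2)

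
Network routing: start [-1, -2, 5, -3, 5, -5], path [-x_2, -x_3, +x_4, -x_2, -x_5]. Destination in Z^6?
(-1, -4, 4, -2, 4, -5)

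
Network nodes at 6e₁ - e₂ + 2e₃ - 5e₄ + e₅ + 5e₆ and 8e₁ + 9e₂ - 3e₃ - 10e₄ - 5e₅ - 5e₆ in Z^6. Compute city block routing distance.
38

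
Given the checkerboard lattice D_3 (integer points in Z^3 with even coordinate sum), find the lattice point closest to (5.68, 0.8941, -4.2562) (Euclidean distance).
(5, 1, -4)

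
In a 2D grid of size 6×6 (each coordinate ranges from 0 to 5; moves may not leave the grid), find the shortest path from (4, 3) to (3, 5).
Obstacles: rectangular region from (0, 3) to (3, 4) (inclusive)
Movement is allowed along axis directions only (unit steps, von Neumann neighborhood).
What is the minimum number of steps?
3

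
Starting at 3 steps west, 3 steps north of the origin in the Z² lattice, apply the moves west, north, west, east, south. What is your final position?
(-4, 3)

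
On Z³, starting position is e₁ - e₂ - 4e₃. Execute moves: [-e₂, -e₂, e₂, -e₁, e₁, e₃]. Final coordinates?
(1, -2, -3)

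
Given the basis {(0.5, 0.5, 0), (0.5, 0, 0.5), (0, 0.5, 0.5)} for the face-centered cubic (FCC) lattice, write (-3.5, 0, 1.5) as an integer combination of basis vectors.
-5b₁ - 2b₂ + 5b₃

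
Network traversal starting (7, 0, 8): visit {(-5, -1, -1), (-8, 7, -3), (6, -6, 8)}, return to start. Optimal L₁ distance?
78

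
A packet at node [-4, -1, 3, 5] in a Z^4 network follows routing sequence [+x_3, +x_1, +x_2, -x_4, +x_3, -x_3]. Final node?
(-3, 0, 4, 4)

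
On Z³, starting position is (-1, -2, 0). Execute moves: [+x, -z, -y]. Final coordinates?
(0, -3, -1)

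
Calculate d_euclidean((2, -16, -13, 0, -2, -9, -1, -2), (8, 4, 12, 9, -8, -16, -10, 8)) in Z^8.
37.5233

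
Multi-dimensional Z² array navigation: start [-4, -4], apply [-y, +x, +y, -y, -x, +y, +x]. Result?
(-3, -4)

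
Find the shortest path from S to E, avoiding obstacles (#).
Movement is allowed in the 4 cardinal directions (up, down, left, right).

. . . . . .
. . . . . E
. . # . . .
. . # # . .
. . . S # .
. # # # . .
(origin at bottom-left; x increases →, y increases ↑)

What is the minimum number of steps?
9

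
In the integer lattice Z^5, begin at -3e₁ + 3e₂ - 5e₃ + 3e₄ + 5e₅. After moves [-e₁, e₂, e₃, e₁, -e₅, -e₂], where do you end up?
(-3, 3, -4, 3, 4)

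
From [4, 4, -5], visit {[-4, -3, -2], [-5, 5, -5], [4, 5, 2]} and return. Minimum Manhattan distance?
50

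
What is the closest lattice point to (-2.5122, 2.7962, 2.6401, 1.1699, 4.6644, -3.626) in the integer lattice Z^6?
(-3, 3, 3, 1, 5, -4)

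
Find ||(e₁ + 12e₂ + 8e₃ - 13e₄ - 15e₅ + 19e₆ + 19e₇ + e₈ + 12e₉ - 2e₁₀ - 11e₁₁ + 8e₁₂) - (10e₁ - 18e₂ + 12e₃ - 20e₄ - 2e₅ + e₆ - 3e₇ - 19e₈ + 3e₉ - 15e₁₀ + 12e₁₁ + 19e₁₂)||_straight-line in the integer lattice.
57.6455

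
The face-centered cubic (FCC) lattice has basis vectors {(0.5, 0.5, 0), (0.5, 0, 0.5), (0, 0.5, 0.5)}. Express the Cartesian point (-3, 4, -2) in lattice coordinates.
3b₁ - 9b₂ + 5b₃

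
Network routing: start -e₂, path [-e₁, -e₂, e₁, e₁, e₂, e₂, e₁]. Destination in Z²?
(2, 0)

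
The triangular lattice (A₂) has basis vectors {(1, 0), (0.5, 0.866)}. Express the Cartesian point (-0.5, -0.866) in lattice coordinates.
-b₂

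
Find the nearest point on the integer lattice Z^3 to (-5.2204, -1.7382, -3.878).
(-5, -2, -4)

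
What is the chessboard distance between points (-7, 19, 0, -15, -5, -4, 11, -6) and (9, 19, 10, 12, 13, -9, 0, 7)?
27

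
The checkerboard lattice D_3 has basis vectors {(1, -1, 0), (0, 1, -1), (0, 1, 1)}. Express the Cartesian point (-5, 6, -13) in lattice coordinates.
-5b₁ + 7b₂ - 6b₃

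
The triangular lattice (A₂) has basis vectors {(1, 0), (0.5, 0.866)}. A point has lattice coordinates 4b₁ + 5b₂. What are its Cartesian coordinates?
(6.5, 4.33)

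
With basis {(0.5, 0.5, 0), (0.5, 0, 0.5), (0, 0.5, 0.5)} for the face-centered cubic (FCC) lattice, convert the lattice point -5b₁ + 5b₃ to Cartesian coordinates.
(-2.5, 0, 2.5)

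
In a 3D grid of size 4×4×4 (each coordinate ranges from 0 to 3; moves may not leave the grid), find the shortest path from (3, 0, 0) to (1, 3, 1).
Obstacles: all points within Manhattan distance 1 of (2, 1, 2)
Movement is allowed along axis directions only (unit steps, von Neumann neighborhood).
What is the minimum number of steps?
6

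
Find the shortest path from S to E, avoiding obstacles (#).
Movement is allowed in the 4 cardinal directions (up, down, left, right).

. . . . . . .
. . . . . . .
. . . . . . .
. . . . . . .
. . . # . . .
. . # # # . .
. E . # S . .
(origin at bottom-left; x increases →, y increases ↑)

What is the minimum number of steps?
11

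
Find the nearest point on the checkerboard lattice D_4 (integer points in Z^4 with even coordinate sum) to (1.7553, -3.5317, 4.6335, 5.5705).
(2, -3, 5, 6)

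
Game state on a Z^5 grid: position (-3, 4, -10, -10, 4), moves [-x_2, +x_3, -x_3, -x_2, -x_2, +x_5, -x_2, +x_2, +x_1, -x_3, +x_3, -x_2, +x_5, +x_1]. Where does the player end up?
(-1, 0, -10, -10, 6)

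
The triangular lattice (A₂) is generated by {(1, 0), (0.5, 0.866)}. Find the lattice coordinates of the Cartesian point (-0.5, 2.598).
-2b₁ + 3b₂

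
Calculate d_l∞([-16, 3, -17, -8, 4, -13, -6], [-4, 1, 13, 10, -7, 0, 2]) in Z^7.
30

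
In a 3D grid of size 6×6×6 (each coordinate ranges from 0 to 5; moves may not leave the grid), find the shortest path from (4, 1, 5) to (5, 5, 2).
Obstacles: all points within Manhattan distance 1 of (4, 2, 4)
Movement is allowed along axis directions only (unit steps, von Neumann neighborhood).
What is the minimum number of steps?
8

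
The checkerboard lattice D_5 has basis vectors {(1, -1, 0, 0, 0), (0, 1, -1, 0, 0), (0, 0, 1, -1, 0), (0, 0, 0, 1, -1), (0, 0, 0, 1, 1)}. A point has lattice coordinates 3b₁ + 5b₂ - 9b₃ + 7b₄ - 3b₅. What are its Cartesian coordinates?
(3, 2, -14, 13, -10)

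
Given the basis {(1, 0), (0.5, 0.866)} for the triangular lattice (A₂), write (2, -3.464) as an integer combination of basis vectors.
4b₁ - 4b₂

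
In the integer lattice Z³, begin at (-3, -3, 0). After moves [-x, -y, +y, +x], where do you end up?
(-3, -3, 0)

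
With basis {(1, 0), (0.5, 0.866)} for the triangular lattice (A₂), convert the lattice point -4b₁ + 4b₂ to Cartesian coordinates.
(-2, 3.464)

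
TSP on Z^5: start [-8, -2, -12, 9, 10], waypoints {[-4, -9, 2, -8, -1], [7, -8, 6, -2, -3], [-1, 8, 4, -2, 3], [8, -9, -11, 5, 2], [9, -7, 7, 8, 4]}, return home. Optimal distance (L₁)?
190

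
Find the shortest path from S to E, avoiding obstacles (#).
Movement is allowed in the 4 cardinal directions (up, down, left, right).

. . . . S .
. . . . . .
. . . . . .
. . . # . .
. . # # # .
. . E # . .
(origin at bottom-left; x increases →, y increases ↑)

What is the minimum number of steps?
9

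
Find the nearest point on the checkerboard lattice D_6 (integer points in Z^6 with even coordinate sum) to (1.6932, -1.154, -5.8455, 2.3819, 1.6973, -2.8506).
(2, -1, -6, 2, 2, -3)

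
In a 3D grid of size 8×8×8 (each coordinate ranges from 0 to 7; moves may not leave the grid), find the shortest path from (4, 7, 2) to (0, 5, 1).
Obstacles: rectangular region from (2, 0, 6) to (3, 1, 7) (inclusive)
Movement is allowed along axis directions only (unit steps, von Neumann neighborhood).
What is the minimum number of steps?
7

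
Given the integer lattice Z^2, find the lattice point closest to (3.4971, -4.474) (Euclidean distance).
(3, -4)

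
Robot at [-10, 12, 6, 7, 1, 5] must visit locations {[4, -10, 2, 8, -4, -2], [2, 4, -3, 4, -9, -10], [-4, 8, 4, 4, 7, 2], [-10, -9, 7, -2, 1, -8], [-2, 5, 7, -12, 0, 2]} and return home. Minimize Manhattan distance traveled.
230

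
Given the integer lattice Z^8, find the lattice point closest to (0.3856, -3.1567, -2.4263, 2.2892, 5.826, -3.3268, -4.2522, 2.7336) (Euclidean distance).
(0, -3, -2, 2, 6, -3, -4, 3)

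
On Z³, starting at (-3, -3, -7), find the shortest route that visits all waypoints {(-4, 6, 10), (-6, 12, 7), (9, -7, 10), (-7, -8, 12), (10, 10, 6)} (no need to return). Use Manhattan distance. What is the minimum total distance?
98
(one optimal route: (-3, -3, -7) → (-4, 6, 10) → (-6, 12, 7) → (10, 10, 6) → (9, -7, 10) → (-7, -8, 12))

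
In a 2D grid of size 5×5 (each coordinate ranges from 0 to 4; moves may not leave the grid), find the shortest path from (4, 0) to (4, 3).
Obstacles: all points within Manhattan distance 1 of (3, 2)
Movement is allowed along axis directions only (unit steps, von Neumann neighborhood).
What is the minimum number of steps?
11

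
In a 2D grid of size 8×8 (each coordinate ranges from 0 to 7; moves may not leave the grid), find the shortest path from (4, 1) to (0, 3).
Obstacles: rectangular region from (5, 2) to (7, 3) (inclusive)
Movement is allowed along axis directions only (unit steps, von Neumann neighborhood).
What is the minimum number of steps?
6
(one shortest path: (4, 1) → (3, 1) → (2, 1) → (1, 1) → (0, 1) → (0, 2) → (0, 3))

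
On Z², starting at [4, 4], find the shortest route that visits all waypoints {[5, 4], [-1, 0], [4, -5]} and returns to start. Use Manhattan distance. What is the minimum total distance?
30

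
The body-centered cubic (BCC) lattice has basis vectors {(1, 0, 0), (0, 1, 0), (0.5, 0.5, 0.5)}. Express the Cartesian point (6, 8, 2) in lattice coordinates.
4b₁ + 6b₂ + 4b₃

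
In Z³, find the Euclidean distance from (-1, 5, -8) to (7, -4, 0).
14.4568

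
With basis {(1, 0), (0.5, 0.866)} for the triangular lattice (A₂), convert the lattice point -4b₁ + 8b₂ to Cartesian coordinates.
(0, 6.928)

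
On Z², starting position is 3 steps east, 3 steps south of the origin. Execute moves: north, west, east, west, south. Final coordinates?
(2, -3)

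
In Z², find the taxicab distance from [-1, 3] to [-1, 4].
1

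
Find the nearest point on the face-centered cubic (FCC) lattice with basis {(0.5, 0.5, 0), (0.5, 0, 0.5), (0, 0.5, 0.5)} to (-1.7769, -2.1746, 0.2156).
(-2, -2, 0)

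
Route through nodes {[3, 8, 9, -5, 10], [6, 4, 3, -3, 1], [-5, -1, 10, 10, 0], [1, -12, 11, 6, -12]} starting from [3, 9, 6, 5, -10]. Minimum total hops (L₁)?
126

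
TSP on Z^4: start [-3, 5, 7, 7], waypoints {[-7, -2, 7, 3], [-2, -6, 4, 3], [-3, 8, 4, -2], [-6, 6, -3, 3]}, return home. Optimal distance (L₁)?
82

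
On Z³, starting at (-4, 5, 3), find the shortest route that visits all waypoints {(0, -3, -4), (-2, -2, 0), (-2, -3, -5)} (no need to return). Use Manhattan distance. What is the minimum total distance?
21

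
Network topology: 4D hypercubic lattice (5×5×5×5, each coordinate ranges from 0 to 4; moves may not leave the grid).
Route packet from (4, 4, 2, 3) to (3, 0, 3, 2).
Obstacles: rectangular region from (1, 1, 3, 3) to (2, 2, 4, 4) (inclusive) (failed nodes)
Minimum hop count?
7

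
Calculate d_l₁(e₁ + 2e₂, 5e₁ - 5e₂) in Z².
11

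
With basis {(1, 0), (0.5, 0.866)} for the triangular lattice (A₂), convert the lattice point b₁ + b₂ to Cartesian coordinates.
(1.5, 0.866)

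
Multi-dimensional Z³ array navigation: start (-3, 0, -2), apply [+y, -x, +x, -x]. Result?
(-4, 1, -2)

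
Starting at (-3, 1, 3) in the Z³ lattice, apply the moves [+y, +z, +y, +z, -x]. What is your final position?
(-4, 3, 5)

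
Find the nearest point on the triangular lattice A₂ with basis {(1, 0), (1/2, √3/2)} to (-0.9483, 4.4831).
(-0.5, 4.33)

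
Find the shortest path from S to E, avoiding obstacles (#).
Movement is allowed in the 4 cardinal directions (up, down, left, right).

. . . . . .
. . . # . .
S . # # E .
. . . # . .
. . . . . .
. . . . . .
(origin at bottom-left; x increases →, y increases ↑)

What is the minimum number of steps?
8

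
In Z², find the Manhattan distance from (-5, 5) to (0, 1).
9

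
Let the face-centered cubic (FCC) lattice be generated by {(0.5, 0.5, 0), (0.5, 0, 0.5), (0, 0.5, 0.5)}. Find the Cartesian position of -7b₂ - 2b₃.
(-3.5, -1, -4.5)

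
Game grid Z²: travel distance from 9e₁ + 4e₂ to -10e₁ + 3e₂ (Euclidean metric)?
19.0263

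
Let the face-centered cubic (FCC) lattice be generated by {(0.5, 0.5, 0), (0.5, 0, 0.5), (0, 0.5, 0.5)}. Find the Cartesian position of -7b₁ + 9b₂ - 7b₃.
(1, -7, 1)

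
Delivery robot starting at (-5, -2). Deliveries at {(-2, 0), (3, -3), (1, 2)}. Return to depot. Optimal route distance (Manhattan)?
26
(one optimal route: (-5, -2) → (-2, 0) → (1, 2) → (3, -3) → (-5, -2))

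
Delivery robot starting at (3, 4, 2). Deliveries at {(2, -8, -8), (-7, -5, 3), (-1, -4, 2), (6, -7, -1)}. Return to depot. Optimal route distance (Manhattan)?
72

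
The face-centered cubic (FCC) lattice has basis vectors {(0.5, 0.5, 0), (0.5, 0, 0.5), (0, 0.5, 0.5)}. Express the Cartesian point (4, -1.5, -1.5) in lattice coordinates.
4b₁ + 4b₂ - 7b₃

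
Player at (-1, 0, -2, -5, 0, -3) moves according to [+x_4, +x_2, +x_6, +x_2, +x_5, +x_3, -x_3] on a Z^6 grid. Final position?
(-1, 2, -2, -4, 1, -2)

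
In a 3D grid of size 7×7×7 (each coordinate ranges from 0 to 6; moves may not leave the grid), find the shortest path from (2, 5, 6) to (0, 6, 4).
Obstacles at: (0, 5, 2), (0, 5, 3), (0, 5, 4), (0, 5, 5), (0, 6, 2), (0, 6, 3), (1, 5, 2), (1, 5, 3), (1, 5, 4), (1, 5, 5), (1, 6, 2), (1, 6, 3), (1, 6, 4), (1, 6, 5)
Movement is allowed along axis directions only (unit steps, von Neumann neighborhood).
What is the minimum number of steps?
5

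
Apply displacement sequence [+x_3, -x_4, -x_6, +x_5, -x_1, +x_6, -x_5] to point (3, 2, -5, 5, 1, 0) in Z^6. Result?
(2, 2, -4, 4, 1, 0)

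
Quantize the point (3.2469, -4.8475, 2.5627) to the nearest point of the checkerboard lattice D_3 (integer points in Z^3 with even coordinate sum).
(3, -5, 2)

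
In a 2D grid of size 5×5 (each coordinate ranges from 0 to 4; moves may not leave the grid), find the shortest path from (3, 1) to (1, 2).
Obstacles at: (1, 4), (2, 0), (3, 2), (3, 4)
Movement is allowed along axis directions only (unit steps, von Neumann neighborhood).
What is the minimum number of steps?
3
(one shortest path: (3, 1) → (2, 1) → (1, 1) → (1, 2))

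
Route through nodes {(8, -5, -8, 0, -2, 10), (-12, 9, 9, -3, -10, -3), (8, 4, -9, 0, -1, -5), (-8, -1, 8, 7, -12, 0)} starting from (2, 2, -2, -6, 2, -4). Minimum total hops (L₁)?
144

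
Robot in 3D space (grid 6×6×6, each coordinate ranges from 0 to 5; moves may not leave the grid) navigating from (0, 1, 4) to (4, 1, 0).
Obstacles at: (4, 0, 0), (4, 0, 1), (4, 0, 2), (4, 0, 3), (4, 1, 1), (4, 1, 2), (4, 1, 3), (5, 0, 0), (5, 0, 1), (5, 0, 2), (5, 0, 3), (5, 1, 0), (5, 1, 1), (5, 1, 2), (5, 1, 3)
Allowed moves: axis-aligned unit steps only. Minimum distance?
8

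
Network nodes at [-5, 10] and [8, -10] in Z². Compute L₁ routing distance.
33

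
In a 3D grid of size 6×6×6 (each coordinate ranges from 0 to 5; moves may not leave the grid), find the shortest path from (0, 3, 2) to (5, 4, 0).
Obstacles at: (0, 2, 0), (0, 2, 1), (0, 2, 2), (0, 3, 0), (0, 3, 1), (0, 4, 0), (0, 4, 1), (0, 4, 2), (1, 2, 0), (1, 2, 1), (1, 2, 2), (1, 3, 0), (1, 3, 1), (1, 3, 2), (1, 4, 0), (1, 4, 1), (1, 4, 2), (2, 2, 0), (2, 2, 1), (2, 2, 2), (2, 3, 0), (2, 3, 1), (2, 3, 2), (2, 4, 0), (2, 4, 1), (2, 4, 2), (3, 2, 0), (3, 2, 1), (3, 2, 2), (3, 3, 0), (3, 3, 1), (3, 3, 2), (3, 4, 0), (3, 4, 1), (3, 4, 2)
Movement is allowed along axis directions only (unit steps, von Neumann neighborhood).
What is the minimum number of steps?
10
(one shortest path: (0, 3, 2) → (0, 3, 3) → (1, 3, 3) → (2, 3, 3) → (3, 3, 3) → (4, 3, 3) → (5, 3, 3) → (5, 4, 3) → (5, 4, 2) → (5, 4, 1) → (5, 4, 0))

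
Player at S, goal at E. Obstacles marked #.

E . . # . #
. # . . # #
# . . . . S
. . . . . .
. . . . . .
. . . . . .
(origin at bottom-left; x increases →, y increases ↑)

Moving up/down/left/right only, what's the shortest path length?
7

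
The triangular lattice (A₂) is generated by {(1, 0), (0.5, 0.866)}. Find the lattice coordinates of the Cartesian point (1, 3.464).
-b₁ + 4b₂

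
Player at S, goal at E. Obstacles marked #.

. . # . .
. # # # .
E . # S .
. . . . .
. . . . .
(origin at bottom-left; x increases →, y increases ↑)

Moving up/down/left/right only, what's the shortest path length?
5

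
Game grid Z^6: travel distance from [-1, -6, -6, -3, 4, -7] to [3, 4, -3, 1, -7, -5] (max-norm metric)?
11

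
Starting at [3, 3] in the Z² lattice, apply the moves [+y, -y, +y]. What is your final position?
(3, 4)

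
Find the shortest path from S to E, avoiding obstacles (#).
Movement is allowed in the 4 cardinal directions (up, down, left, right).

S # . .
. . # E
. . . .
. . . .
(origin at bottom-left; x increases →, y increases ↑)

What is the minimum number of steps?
6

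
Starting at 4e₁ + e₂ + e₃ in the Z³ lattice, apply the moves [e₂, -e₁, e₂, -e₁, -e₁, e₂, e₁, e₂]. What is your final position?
(2, 5, 1)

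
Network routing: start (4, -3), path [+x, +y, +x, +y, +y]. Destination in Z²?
(6, 0)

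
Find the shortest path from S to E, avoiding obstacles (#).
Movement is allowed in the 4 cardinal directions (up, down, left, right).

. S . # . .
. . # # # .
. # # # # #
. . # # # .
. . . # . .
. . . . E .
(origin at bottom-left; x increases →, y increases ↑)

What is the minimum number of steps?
10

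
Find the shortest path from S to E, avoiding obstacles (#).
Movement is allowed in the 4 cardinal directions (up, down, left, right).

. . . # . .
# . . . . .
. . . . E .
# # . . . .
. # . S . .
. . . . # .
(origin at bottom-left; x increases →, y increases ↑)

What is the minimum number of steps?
3
(one shortest path: (3, 1) → (4, 1) → (4, 2) → (4, 3))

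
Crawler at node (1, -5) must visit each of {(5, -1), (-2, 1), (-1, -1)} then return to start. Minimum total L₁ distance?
26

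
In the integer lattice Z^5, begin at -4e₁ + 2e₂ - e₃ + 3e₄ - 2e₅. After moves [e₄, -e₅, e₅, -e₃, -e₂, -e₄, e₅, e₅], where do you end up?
(-4, 1, -2, 3, 0)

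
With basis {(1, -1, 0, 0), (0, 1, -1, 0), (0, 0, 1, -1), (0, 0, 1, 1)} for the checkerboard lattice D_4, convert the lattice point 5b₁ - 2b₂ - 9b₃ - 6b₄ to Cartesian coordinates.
(5, -7, -13, 3)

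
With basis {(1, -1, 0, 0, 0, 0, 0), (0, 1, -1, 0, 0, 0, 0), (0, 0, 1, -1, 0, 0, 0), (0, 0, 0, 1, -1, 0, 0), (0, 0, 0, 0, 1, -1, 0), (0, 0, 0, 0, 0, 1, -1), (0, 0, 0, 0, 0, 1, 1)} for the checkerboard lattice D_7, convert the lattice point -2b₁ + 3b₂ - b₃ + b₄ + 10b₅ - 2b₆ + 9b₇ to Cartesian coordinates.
(-2, 5, -4, 2, 9, -3, 11)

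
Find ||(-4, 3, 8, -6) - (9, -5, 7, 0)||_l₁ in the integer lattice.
28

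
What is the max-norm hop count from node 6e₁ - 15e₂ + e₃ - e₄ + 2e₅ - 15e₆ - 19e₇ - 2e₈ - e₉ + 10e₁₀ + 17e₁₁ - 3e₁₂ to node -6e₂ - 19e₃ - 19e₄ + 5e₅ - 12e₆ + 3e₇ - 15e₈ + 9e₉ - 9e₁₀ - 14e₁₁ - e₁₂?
31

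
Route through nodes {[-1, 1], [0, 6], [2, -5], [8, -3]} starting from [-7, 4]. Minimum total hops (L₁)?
32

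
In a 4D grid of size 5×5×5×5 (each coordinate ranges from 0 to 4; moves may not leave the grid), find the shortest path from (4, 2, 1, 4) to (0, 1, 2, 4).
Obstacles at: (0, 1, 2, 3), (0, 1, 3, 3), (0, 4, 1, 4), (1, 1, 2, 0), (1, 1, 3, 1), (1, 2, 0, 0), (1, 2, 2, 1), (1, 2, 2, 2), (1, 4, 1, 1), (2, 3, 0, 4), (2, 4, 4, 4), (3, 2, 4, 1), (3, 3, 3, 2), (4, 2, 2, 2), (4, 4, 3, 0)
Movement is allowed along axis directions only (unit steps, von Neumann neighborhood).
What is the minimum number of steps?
6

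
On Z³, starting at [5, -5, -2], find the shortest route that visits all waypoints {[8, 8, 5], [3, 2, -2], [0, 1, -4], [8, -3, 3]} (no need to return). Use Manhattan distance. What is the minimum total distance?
47
(one optimal route: (5, -5, -2) → (3, 2, -2) → (0, 1, -4) → (8, -3, 3) → (8, 8, 5))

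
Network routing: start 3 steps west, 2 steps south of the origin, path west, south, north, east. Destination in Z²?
(-3, -2)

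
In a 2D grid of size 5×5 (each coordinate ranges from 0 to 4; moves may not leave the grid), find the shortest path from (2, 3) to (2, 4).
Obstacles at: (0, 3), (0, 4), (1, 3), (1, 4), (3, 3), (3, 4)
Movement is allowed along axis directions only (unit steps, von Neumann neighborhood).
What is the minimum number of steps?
1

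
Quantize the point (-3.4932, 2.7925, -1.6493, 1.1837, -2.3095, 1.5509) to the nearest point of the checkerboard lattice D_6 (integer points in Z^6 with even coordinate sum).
(-4, 3, -2, 1, -2, 2)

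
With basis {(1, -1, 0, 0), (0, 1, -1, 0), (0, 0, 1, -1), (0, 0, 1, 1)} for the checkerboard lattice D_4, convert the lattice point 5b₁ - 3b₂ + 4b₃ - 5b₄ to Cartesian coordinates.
(5, -8, 2, -9)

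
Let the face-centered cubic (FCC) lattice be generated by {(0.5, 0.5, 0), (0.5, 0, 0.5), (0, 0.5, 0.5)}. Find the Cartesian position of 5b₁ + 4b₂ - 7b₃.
(4.5, -1, -1.5)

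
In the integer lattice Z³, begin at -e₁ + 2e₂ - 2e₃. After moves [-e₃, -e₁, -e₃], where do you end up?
(-2, 2, -4)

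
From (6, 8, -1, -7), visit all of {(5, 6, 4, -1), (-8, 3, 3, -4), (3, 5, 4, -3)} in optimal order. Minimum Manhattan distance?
34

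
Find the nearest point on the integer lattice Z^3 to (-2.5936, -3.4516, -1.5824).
(-3, -3, -2)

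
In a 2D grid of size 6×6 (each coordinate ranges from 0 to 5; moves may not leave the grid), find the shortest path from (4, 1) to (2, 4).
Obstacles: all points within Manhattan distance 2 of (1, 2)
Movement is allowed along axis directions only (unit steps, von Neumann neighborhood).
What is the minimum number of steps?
5
(one shortest path: (4, 1) → (4, 2) → (4, 3) → (3, 3) → (3, 4) → (2, 4))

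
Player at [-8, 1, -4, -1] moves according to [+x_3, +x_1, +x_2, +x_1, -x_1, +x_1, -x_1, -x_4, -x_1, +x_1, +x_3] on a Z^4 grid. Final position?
(-7, 2, -2, -2)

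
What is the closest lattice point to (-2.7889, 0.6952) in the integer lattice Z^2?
(-3, 1)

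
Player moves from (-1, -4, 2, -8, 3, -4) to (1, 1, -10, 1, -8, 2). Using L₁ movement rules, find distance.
45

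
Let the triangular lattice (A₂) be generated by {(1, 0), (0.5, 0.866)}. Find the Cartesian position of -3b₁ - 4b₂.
(-5, -3.464)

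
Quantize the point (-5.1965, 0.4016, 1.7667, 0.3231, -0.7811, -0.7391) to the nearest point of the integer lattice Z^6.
(-5, 0, 2, 0, -1, -1)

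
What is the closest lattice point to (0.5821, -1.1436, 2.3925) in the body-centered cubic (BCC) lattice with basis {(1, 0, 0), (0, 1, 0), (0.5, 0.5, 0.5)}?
(0.5, -1.5, 2.5)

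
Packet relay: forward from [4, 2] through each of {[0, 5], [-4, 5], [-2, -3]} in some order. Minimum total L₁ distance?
21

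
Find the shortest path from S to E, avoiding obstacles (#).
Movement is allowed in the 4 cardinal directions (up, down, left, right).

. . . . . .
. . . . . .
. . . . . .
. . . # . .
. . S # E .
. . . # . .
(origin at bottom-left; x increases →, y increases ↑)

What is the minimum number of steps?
6
(one shortest path: (2, 1) → (2, 2) → (2, 3) → (3, 3) → (4, 3) → (4, 2) → (4, 1))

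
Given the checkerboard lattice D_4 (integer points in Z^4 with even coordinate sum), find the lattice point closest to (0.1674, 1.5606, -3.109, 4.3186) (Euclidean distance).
(0, 1, -3, 4)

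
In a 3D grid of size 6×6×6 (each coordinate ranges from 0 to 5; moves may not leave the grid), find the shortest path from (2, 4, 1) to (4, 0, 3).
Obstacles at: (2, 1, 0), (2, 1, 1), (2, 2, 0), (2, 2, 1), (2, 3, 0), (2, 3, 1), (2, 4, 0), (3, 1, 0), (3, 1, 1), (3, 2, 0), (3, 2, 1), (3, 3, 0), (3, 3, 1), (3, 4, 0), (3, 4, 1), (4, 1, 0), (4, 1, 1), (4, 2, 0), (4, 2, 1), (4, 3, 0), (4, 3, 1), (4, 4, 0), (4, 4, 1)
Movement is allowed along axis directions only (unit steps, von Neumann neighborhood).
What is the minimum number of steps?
8
(one shortest path: (2, 4, 1) → (2, 4, 2) → (3, 4, 2) → (4, 4, 2) → (4, 3, 2) → (4, 2, 2) → (4, 1, 2) → (4, 0, 2) → (4, 0, 3))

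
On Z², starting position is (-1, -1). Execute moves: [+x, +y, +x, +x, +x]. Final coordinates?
(3, 0)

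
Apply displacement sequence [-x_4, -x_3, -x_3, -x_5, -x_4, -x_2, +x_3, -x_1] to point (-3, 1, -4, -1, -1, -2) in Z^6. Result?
(-4, 0, -5, -3, -2, -2)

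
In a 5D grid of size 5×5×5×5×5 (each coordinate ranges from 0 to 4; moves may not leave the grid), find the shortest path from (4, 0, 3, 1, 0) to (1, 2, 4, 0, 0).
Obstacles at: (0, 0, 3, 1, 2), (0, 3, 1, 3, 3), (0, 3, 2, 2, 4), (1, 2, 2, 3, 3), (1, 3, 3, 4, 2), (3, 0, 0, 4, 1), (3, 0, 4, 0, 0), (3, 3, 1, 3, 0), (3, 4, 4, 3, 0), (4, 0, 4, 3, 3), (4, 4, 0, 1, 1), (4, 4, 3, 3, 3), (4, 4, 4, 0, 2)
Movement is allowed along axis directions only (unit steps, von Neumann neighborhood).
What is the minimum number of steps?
7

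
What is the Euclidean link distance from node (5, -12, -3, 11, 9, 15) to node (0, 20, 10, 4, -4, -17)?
49.5984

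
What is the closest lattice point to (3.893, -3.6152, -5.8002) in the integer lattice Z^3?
(4, -4, -6)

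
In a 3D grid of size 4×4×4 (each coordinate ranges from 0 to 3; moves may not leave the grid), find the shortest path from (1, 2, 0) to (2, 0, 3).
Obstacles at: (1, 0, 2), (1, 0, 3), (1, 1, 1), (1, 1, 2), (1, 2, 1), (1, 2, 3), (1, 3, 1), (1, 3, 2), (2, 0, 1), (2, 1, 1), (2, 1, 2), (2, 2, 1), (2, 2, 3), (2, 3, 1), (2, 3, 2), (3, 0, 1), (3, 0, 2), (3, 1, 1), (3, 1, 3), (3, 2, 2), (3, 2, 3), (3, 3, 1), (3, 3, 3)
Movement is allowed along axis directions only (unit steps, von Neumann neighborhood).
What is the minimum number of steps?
8
(one shortest path: (1, 2, 0) → (0, 2, 0) → (0, 1, 0) → (0, 1, 1) → (0, 1, 2) → (0, 1, 3) → (1, 1, 3) → (2, 1, 3) → (2, 0, 3))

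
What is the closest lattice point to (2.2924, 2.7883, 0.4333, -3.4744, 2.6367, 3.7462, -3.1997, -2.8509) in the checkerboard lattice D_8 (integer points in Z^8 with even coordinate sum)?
(2, 3, 0, -4, 3, 4, -3, -3)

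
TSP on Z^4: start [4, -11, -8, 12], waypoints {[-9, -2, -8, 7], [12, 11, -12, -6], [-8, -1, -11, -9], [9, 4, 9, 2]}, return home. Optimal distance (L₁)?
170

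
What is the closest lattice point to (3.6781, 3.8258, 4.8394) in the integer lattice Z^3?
(4, 4, 5)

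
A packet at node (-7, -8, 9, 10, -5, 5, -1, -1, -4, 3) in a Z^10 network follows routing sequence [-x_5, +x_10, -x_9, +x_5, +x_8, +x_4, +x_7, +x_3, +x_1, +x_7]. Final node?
(-6, -8, 10, 11, -5, 5, 1, 0, -5, 4)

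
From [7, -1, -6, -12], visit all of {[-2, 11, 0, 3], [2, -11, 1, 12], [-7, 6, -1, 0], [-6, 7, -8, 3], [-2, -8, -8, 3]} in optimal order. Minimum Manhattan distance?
112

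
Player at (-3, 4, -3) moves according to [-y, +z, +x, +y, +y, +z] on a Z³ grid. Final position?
(-2, 5, -1)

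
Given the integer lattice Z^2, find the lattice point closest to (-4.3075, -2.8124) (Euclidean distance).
(-4, -3)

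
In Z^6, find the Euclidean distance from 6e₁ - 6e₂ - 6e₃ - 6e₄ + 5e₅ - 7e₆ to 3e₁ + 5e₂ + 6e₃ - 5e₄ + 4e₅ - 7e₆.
16.6132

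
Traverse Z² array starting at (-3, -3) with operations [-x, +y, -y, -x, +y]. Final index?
(-5, -2)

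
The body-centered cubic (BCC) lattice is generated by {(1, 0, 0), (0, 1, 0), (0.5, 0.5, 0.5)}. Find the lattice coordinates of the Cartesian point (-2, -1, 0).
-2b₁ - b₂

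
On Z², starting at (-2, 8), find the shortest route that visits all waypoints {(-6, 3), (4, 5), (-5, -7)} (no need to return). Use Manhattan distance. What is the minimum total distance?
32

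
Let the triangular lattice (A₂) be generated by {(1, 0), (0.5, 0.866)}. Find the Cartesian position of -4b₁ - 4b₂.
(-6, -3.464)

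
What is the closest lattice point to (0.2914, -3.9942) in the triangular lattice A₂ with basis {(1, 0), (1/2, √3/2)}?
(0.5, -4.33)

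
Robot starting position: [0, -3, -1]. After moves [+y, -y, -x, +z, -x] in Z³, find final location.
(-2, -3, 0)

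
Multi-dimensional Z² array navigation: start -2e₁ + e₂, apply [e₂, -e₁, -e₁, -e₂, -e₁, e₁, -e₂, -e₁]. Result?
(-5, 0)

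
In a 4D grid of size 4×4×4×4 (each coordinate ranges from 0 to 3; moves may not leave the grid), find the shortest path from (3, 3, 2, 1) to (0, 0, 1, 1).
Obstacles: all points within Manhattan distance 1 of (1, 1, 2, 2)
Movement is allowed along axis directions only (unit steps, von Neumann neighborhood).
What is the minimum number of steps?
7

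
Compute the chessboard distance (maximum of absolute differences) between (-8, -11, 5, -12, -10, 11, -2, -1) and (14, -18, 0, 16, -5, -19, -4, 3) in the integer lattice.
30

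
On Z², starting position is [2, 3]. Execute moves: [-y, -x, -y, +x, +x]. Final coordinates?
(3, 1)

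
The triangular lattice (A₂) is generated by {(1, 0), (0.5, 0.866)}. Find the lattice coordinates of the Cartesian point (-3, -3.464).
-b₁ - 4b₂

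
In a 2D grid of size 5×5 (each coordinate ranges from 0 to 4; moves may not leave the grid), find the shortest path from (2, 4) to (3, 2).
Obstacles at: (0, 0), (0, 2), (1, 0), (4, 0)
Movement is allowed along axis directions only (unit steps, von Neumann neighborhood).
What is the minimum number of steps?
3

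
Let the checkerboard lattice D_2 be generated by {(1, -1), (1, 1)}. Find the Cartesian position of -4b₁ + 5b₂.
(1, 9)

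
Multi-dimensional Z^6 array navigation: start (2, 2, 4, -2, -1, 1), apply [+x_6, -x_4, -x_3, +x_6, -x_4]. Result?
(2, 2, 3, -4, -1, 3)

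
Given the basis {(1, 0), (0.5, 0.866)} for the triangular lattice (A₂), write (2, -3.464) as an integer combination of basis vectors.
4b₁ - 4b₂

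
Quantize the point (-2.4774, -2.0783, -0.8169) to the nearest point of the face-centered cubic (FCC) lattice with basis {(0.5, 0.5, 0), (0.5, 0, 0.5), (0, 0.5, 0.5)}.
(-2.5, -2, -0.5)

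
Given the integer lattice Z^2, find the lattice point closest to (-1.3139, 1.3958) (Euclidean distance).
(-1, 1)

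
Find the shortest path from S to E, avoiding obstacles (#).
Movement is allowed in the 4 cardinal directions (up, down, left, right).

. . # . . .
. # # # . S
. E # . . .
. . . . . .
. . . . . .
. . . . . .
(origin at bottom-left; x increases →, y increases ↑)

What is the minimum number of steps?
7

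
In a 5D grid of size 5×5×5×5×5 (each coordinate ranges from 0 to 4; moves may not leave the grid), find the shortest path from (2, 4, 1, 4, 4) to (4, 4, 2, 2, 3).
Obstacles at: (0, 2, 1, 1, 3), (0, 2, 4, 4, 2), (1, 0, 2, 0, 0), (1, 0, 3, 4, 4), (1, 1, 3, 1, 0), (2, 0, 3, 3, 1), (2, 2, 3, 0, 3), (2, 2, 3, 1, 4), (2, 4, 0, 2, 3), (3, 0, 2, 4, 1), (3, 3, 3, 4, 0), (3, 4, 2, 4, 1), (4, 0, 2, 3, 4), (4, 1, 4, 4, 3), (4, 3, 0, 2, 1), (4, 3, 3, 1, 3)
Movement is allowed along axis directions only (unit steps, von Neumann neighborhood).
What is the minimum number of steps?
6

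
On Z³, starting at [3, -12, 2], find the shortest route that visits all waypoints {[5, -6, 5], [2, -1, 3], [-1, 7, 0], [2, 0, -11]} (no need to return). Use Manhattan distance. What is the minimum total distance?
56
(one optimal route: (3, -12, 2) → (5, -6, 5) → (2, -1, 3) → (-1, 7, 0) → (2, 0, -11))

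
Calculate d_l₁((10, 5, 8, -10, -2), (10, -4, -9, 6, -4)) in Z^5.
44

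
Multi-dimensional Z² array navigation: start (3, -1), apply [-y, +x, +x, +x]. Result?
(6, -2)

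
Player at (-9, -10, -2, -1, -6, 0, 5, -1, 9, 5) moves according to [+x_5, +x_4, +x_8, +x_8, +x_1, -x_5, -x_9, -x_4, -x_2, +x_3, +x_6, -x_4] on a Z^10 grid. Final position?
(-8, -11, -1, -2, -6, 1, 5, 1, 8, 5)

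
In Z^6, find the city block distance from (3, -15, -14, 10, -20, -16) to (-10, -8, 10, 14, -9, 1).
76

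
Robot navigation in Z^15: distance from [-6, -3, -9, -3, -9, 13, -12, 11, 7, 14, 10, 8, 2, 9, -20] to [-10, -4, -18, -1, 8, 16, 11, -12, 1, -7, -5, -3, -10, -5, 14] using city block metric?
195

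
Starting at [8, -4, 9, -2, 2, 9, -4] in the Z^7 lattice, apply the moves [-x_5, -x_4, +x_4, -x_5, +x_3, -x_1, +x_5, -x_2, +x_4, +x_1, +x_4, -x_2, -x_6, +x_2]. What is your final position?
(8, -5, 10, 0, 1, 8, -4)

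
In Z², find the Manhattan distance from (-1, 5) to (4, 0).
10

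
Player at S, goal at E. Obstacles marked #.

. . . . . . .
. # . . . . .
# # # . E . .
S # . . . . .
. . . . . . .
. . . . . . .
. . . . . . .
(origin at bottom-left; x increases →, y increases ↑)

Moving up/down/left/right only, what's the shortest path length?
7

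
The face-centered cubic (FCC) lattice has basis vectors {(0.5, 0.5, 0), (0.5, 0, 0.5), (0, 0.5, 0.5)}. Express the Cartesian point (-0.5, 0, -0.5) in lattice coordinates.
-b₂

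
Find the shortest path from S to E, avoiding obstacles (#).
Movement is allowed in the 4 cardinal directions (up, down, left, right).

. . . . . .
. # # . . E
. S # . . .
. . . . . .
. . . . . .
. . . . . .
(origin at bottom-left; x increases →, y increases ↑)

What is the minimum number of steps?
7
(one shortest path: (1, 3) → (1, 2) → (2, 2) → (3, 2) → (4, 2) → (5, 2) → (5, 3) → (5, 4))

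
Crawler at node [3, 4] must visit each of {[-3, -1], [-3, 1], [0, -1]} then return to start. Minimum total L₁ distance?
22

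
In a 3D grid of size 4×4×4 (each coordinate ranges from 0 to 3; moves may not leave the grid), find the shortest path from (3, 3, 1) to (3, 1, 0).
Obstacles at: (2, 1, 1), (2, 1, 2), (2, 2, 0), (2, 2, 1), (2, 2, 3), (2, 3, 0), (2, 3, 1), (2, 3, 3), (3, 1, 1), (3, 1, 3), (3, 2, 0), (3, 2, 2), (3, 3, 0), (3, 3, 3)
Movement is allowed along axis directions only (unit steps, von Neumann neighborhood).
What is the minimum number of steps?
9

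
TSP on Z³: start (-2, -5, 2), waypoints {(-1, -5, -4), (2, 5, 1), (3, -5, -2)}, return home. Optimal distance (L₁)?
42
(one optimal route: (-2, -5, 2) → (-1, -5, -4) → (3, -5, -2) → (2, 5, 1) → (-2, -5, 2))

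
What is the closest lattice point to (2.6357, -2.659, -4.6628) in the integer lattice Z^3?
(3, -3, -5)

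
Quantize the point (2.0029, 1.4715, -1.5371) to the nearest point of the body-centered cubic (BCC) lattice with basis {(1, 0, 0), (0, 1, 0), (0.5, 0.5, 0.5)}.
(2.5, 1.5, -1.5)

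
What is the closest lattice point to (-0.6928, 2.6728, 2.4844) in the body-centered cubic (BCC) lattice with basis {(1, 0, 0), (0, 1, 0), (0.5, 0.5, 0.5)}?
(-0.5, 2.5, 2.5)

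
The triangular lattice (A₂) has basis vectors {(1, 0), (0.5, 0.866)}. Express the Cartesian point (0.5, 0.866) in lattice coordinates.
b₂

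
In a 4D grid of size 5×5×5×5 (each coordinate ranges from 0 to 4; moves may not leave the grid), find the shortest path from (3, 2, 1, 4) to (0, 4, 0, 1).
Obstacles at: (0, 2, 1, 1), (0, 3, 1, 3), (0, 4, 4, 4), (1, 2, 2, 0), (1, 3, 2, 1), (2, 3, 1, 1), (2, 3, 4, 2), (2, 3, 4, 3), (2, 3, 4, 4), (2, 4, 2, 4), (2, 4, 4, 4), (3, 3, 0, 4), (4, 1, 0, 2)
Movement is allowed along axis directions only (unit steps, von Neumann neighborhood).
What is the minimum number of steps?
9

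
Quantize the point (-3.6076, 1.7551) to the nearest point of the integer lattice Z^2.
(-4, 2)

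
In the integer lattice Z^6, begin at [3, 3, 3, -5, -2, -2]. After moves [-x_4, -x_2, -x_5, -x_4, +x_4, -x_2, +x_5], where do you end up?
(3, 1, 3, -6, -2, -2)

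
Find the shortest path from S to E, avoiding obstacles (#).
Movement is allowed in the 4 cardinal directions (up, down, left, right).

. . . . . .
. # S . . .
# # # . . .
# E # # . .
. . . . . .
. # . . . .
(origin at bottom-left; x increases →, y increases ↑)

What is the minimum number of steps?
9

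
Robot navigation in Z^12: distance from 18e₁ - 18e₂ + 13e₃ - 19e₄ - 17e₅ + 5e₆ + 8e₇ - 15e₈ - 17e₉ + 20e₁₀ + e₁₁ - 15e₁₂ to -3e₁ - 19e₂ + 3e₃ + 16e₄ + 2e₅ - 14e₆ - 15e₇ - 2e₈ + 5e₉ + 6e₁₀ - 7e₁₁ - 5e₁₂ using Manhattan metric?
195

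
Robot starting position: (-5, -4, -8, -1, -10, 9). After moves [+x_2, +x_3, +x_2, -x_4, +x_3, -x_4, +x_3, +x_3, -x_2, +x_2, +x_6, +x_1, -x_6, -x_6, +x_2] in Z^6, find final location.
(-4, -1, -4, -3, -10, 8)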